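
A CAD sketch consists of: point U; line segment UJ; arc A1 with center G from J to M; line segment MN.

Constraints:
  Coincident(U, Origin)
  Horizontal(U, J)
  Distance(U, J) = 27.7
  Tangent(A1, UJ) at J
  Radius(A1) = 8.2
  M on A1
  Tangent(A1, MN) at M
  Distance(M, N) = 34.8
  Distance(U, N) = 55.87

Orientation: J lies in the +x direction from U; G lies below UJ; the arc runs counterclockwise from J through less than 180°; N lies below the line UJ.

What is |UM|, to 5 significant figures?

23.503

Checks: |GM| = 8.200 ✓; ∠(GM, MN) = 90.00° ✓; |MN| = 34.80 ✓; |UN| = 55.87 ✓.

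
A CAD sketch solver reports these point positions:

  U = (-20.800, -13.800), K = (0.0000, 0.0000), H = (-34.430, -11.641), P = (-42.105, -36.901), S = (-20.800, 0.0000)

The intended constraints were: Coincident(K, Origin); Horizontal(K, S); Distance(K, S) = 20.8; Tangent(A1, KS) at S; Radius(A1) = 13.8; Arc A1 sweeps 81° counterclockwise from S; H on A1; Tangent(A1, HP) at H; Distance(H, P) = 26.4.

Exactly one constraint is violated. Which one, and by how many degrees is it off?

Tangent(A1, HP) at H — off by 7.90°.

K = (0.00, 0.00) ✓; K.y = 0.00, S.y = 0.00 ✓; |KS| = 20.80 ✓; ∠(US, SK) = 90.00° ✓; |US| = 13.80 ✓; bearing(U→H) − bearing(U→S) = 81.00° ✓; |UH| = 13.80 ✓; ∠(UH, HP) = 97.90° ✗; |HP| = 26.40 ✓.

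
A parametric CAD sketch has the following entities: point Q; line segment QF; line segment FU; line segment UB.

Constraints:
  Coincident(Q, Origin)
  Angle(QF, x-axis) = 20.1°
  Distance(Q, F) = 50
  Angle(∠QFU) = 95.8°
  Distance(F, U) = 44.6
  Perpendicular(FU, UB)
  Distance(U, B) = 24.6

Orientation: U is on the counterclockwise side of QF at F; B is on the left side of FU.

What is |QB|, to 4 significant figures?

55.66

∠QFU = 95.8°, so FU runs at 20.1° + (180° − 95.8°) = 104.3° from the x-axis; with |FU| = 44.6, U = F + 44.6·(cos 104.3°, sin 104.3°) = (35.94, 60.40). FU ⟂ UB; with |UB| = 24.6 on the left of FU, B = U + 24.6·(-0.9690, -0.2470) = (12.10, 54.32). Then |QB| = |B − Q| = 55.66.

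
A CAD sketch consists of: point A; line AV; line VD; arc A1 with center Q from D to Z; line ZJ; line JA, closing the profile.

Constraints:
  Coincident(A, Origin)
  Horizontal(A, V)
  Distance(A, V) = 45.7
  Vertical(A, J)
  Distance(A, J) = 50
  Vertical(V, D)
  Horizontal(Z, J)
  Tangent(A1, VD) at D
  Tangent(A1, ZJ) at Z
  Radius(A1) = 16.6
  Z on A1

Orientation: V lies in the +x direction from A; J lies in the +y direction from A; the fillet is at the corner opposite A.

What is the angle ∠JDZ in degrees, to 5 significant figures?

25.037°

A is at the origin; AV is horizontal with |AV| = 45.7 and V on the +x side, so V = (45.700, 0.0000). AJ is vertical with |AJ| = 50.0 and J on the +y side, so J = (0.0000, 50.000). The virtual corner opposite A is at (45.700, 50.000). The tangent condition forces QD to be normal to VD and the tangent condition forces QZ to be normal to ZJ, with radius 16.6, so the center Q sits 16.6 in from both sides at Q = (29.100, 33.400). That places the tangent points at D = (45.700, 33.400) on VD and Z = (29.100, 50.000) on ZJ. Then cos ∠JDZ = DJ·DZ / (|DJ||DZ|), giving 25.037°.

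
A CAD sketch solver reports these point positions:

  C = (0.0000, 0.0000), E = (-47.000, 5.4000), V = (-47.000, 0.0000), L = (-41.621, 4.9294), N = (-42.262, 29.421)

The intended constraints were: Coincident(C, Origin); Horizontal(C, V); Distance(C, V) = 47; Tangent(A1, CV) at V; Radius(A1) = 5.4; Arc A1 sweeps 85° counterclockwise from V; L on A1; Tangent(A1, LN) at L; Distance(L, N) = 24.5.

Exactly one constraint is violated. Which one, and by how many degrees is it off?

Tangent(A1, LN) at L — off by 6.50°.

C = (0.00, 0.00) ✓; C.y = 0.00, V.y = 0.00 ✓; |CV| = 47.00 ✓; ∠(EV, VC) = 90.00° ✓; |EV| = 5.400 ✓; bearing(E→L) − bearing(E→V) = 85.00° ✓; |EL| = 5.400 ✓; ∠(EL, LN) = 83.50° ✗; |LN| = 24.50 ✓.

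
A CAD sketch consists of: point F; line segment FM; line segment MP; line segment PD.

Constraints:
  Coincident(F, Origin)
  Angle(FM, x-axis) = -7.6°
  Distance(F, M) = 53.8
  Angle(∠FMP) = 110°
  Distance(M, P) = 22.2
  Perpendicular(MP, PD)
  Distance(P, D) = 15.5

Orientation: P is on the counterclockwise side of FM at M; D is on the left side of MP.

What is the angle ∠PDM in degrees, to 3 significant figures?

55.1°

F is at the origin; FM runs at -7.6° with length 53.8, so M = 53.8·(cos -7.6°, sin -7.6°) = (53.3, -7.12). ∠FMP = 110.0°, so MP runs at -7.6° + (180° − 110.0°) = 62.4° from the x-axis; with |MP| = 22.2, P = M + 22.2·(cos 62.4°, sin 62.4°) = (63.6, 12.6). MP is perpendicular to PD; with |PD| = 15.5 on the left of MP, D = P + 15.5·(-0.886, 0.463) = (49.9, 19.7). Then cos ∠PDM = DP·DM / (|DP||DM|), giving 55.1°.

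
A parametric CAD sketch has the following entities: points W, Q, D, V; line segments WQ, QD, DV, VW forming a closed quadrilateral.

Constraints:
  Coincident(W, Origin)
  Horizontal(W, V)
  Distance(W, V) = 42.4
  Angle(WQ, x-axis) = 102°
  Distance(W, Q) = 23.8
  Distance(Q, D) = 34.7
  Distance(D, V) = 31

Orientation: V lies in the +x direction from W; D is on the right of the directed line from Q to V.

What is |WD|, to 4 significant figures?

14.00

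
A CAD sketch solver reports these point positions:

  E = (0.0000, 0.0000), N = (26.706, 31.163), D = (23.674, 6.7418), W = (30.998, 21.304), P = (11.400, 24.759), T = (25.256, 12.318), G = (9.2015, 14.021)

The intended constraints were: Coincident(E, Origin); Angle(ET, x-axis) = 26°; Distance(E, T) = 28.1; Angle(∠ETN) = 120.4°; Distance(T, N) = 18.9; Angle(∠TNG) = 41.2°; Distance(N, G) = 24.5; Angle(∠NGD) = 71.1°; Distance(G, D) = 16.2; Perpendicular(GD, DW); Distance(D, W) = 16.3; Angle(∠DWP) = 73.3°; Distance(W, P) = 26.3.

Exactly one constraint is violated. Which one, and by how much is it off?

Distance(W, P) = 26.3 — off by 6.40.

E = (0.00, 0.00) ✓; ET at 26.00° ✓; |ET| = 28.10 ✓; ∠ETN = 120.4° ✓; |TN| = 18.90 ✓; ∠TNG = 41.20° ✓; |NG| = 24.50 ✓; ∠NGD = 71.10° ✓; |GD| = 16.20 ✓; ∠(GD, DW) = 90.00° ✓; |DW| = 16.30 ✓; ∠DWP = 73.30° ✓; |WP| = 19.90 ✗.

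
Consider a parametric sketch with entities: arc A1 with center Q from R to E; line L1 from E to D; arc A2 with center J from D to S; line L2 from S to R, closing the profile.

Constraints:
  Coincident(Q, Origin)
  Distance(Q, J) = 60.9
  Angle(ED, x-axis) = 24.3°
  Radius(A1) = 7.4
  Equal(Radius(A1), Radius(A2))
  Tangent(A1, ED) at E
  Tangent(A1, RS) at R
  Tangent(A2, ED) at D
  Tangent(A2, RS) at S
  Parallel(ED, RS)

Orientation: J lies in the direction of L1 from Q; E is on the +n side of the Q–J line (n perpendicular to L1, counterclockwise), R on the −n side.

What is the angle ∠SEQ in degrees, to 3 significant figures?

76.3°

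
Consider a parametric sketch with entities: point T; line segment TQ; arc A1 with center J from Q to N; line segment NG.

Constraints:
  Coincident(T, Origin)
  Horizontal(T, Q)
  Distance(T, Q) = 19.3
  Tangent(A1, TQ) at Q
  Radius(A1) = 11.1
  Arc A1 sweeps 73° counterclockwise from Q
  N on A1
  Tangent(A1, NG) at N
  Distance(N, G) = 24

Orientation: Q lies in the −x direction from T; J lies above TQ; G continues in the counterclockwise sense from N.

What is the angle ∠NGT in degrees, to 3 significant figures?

20.1°

T is at the origin; TQ is horizontal with |TQ| = 19.3 and Q on the −x side, so Q = (-19.3, 0.00). Since A1 is tangent to TQ there, JQ ⟂ TQ, so J = Q + (0, 11.1) = (-19.3, 11.1). On A1, Q sits at bearing -90° from J; a 73° counterclockwise sweep puts N at bearing -17°, so N = J + 11.1·(cos -17°, sin -17°) = (-8.69, 7.85). Tangency of A1 to NG means the radius JN is perpendicular to NG, so NG runs along (−sin -17°, cos -17°); with |NG| = 24.0, G = (-1.67, 30.8). Then cos ∠NGT = GN·GT / (|GN||GT|), giving 20.1°.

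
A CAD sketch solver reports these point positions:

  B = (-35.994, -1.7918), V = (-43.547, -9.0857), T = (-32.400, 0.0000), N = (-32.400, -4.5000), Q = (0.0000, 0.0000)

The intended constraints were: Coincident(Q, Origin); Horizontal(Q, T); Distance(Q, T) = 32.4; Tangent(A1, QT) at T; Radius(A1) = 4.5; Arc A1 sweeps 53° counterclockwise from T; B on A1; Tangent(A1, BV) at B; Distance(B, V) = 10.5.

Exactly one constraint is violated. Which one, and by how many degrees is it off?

Tangent(A1, BV) at B — off by 9.00°.

Q = (0.00, 0.00) ✓; Q.y = 0.00, T.y = 0.00 ✓; |QT| = 32.40 ✓; ∠(NT, TQ) = 90.00° ✓; |NT| = 4.500 ✓; bearing(N→B) − bearing(N→T) = 53.00° ✓; |NB| = 4.500 ✓; ∠(NB, BV) = 99.00° ✗; |BV| = 10.50 ✓.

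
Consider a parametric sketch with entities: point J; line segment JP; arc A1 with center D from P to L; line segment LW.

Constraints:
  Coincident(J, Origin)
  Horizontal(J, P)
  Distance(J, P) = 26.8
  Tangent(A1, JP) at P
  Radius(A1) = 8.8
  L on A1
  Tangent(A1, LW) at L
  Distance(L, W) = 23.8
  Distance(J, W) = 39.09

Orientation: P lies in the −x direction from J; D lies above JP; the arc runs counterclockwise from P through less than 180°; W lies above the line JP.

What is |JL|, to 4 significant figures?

20.47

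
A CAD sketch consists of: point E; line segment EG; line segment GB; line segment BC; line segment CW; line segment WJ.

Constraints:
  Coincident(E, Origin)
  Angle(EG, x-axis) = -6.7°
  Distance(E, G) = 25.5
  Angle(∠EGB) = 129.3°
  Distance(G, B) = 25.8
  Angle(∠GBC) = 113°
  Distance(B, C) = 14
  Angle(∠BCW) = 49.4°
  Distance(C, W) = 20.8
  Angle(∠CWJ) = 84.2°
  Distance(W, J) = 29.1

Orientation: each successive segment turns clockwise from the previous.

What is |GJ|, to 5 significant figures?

30.552

E is at the origin; EG runs at -6.7° with length 25.5, so G = (25.326, -2.9751). ∠EGB = 129.3° gives GB at -57.400° from the x-axis; with |GB| = 25.8, B = (39.226, -24.710). ∠GBC = 113.0° gives BC at -124.40° from the x-axis; with |BC| = 14.0, C = (31.317, -36.262). ∠BCW = 49.4° gives CW at 105.00° from the x-axis; with |CW| = 20.8, W = (25.933, -16.171). ∠CWJ = 84.2° gives WJ at 9.2000° from the x-axis; with |WJ| = 29.1, J = (54.659, -11.518). Then |GJ| = |J − G| = 30.552.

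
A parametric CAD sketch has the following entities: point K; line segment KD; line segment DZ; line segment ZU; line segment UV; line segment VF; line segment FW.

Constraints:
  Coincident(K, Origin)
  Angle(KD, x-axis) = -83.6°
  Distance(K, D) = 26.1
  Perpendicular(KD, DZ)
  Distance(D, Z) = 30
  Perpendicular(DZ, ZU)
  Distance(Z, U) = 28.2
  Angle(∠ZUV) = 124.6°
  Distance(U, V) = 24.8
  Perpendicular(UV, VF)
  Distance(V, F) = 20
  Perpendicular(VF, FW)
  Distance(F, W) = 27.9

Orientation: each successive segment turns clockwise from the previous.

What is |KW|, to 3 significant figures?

26.6

The perpendicularity gives VF at right angles to UV, so VF runs at -49.0°; with |VF| = 20.0, F = (1.79, -0.0811). The perpendicularity gives FW at right angles to VF, so FW runs at -139°; with |FW| = 27.9, W = (-19.3, -18.4). Then |KW| = |W − K| = 26.6.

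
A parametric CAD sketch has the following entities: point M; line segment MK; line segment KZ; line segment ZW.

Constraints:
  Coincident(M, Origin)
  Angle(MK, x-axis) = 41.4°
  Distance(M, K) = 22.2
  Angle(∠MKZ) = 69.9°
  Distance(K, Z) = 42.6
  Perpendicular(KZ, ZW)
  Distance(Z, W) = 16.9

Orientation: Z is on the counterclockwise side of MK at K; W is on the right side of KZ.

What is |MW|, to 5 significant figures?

51.457

M is at the origin; MK runs at 41.4° with length 22.2, so K = 22.2·(cos 41.4°, sin 41.4°) = (16.652, 14.681). ∠MKZ = 69.9°, so KZ runs at 41.4° + (180° − 69.9°) = 151.50° from the x-axis; with |KZ| = 42.6, Z = K + 42.6·(cos 151.50°, sin 151.50°) = (-20.785, 35.008). KZ is perpendicular to ZW; with |ZW| = 16.9 on the right of KZ, W = Z + 16.9·(0.47716, 0.87882) = (-12.721, 49.860). Then |MW| = |W − M| = 51.457.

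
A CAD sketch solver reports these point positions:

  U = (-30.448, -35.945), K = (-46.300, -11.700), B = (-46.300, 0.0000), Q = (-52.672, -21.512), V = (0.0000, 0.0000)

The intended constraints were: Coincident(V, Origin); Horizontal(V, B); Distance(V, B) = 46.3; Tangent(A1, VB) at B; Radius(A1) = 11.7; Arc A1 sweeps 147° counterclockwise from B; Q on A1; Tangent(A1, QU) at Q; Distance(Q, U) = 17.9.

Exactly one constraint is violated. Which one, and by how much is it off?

Distance(Q, U) = 17.9 — off by 8.60.

V = (0.00, 0.00) ✓; V.y = 0.00, B.y = 0.00 ✓; |VB| = 46.30 ✓; ∠(KB, BV) = 90.00° ✓; |KB| = 11.70 ✓; bearing(K→Q) − bearing(K→B) = 147.0° ✓; |KQ| = 11.70 ✓; ∠(KQ, QU) = 90.00° ✓; |QU| = 26.50 ✗.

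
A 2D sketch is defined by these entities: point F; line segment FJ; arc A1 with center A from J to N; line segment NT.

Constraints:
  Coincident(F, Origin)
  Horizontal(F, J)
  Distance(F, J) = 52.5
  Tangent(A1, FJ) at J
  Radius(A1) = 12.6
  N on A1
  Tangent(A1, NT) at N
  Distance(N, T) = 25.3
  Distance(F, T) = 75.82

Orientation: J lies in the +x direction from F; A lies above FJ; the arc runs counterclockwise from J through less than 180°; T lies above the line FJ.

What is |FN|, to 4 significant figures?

66.23

Checks: ∠(AJ, JF) = 90.00° ✓; |AN| = 12.60 ✓; ∠(AN, NT) = 90.00° ✓; |NT| = 25.30 ✓; |FT| = 75.82 ✓.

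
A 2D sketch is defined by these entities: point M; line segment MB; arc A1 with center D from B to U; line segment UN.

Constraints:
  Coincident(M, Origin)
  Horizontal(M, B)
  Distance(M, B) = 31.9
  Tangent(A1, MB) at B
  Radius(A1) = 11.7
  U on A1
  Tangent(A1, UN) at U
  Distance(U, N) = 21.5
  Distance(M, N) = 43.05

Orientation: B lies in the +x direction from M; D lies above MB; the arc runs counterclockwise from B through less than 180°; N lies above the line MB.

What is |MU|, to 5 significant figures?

44.847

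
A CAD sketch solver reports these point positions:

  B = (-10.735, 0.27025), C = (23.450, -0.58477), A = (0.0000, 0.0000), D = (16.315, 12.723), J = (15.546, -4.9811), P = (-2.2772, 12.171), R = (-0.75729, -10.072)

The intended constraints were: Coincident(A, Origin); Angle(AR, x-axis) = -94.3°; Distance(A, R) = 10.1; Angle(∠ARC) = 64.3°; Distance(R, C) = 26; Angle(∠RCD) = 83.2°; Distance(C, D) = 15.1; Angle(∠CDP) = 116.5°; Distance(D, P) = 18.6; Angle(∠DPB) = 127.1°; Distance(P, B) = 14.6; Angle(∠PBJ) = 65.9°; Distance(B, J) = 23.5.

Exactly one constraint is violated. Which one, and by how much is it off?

Distance(B, J) = 23.5 — off by 3.30.

A = (0.00, 0.00) ✓; AR at -94.30° ✓; |AR| = 10.10 ✓; ∠ARC = 64.30° ✓; |RC| = 26.00 ✓; ∠RCD = 83.20° ✓; |CD| = 15.10 ✓; ∠CDP = 116.5° ✓; |DP| = 18.60 ✓; ∠DPB = 127.1° ✓; |PB| = 14.60 ✓; ∠PBJ = 65.90° ✓; |BJ| = 26.80 ✗.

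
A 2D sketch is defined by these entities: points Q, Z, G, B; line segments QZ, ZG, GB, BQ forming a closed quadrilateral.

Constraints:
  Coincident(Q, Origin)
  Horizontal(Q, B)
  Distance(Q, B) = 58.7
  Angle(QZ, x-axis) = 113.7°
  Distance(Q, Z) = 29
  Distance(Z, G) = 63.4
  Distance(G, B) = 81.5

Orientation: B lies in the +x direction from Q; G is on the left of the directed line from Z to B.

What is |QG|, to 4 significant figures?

80.84

Checks: |ZG| = 63.40 ✓; |GB| = 81.50 ✓.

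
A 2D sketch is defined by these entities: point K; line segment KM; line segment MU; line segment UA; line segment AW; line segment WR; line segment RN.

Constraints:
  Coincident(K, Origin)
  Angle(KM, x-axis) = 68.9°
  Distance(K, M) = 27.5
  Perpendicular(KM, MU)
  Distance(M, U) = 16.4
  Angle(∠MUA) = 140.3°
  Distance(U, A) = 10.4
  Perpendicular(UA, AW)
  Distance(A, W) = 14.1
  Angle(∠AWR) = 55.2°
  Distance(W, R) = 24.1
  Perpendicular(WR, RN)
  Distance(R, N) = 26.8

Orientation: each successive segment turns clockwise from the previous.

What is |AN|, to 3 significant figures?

22.1

∠AWR = 55.2° gives WR at 84.4° from the x-axis; with |WR| = 24.1, R = (20.3, 27.8). WR is perpendicular to RN, so RN runs at -5.60°; with |RN| = 26.8, N = (47.0, 25.2). Then |AN| = |N − A| = 22.1.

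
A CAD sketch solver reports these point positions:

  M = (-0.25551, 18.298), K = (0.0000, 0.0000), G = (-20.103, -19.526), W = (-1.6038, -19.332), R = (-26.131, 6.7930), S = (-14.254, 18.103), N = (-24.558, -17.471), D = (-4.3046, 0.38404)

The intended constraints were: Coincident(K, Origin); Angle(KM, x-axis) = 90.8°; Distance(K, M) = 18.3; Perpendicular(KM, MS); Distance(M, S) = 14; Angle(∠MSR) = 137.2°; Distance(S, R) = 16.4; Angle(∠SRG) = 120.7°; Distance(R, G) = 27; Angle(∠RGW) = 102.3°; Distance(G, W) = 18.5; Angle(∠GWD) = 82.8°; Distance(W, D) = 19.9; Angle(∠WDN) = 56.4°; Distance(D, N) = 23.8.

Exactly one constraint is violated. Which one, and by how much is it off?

Distance(D, N) = 23.8 — off by 3.20.

K = (0.00, 0.00) ✓; KM at 90.80° ✓; |KM| = 18.30 ✓; ∠(KM, MS) = 90.00° ✓; |MS| = 14.00 ✓; ∠MSR = 137.2° ✓; |SR| = 16.40 ✓; ∠SRG = 120.7° ✓; |RG| = 27.00 ✓; ∠RGW = 102.3° ✓; |GW| = 18.50 ✓; ∠GWD = 82.80° ✓; |WD| = 19.90 ✓; ∠WDN = 56.40° ✓; |DN| = 27.00 ✗.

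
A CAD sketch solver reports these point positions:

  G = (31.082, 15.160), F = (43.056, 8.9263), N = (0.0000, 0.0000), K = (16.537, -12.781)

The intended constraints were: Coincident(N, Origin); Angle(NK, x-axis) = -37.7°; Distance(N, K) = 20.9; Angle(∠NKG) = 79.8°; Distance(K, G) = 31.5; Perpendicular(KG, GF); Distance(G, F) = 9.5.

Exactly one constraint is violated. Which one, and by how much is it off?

Distance(G, F) = 9.5 — off by 4.00.

N = (0.00, 0.00) ✓; NK at -37.70° ✓; |NK| = 20.90 ✓; ∠NKG = 79.80° ✓; |KG| = 31.50 ✓; ∠(KG, GF) = 90.00° ✓; |GF| = 13.50 ✗.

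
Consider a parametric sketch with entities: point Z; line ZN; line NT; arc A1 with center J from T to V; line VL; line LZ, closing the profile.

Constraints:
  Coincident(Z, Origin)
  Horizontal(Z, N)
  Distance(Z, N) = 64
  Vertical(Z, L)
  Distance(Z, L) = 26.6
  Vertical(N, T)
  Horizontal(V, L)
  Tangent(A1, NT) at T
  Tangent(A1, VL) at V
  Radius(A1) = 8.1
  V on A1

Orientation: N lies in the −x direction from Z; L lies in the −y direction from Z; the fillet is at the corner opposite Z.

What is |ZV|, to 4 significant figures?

61.91

Z is at the origin; Z and N share the same y with |ZN| = 64.0 and N on the −x side, so N = (-64.00, 0.000). ZL is vertical with |ZL| = 26.6 and L on the −y side, so L = (0.000, -26.60). The virtual corner opposite Z is at (-64.00, -26.60). Since A1 is tangent to NT there, JT ⟂ NT and the tangent condition forces JV to be normal to VL, with radius 8.1, so the center J sits 8.1 in from both sides at J = (-55.90, -18.50). That places the tangent points at T = (-64.00, -18.50) on NT and V = (-55.90, -26.60) on VL. Then |ZV| = |V − Z| = 61.91.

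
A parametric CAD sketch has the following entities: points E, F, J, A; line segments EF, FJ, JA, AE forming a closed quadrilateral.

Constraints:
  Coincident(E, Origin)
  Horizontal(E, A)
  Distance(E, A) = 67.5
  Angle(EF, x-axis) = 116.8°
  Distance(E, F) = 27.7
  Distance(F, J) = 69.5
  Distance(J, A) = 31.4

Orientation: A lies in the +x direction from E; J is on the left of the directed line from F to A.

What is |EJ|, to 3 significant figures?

64.1

Checks: |FJ| = 69.50 ✓; |JA| = 31.40 ✓.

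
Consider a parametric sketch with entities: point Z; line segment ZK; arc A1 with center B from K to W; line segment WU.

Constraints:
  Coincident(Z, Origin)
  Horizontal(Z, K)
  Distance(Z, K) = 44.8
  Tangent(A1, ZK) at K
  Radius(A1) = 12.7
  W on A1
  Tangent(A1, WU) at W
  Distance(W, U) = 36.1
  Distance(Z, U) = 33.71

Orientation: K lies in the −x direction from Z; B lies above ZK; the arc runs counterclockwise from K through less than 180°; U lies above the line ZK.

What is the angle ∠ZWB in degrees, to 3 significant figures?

146°

Checks: |BW| = 12.70 ✓; ∠(BW, WU) = 90.00° ✓; |WU| = 36.10 ✓; |ZU| = 33.71 ✓.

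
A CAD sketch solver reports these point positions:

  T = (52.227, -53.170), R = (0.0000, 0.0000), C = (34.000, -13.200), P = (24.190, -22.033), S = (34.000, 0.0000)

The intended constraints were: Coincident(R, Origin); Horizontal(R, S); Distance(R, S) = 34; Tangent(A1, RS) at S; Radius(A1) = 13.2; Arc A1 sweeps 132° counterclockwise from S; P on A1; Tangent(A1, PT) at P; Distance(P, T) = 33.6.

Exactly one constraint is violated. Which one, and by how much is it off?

Distance(P, T) = 33.6 — off by 8.30.

R = (0.00, 0.00) ✓; R.y = 0.00, S.y = 0.00 ✓; |RS| = 34.00 ✓; ∠(CS, SR) = 90.00° ✓; |CS| = 13.20 ✓; bearing(C→P) − bearing(C→S) = 132.0° ✓; |CP| = 13.20 ✓; ∠(CP, PT) = 90.00° ✓; |PT| = 41.90 ✗.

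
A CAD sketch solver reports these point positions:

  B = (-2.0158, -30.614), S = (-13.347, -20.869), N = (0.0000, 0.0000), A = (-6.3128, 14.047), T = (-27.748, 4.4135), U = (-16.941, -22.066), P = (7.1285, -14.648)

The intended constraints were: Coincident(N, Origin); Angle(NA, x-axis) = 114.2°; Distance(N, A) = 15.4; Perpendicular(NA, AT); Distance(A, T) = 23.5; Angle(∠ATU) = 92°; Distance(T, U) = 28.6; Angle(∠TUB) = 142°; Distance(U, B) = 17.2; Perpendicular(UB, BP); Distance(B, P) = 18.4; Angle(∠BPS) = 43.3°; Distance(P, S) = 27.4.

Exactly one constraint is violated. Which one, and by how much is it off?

Distance(P, S) = 27.4 — off by 6.00.

N = (0.00, 0.00) ✓; NA at 114.2° ✓; |NA| = 15.40 ✓; ∠(NA, AT) = 90.00° ✓; |AT| = 23.50 ✓; ∠ATU = 92.00° ✓; |TU| = 28.60 ✓; ∠TUB = 142.0° ✓; |UB| = 17.20 ✓; ∠(UB, BP) = 90.00° ✓; |BP| = 18.40 ✓; ∠BPS = 43.30° ✓; |PS| = 21.40 ✗.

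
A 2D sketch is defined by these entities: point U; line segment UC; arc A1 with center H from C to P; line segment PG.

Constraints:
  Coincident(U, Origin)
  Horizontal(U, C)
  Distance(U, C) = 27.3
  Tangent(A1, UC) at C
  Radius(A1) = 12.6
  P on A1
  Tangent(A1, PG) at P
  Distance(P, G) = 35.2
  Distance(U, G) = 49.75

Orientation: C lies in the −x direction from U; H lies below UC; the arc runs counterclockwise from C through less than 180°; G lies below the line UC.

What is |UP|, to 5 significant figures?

42.353

U is at the origin; U and C share the same y with |UC| = 27.3 and C on the −x side, so C = (-27.300, 0.0000). A1 meets UC tangentially, so HC is at right angles to UC, so H = C + (0, -12.6) = (-27.300, -12.600). Since HP ⟂ PG (tangency), |HG| = √(12.6² + 35.2²) = 37.387 regardless of where P sits on A1. So G lies on both circle(U, 49.75) and circle(H, 37.387); the below-UC intersection is G = (-14.294, -47.652). P is the foot of the tangent from G: P = (-36.945, -20.708).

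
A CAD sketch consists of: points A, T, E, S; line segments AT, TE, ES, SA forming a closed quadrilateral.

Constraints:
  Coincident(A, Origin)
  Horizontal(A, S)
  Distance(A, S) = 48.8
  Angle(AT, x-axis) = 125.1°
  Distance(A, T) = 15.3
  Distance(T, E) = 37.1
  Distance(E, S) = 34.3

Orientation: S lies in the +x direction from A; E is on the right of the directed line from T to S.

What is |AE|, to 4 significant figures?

22.18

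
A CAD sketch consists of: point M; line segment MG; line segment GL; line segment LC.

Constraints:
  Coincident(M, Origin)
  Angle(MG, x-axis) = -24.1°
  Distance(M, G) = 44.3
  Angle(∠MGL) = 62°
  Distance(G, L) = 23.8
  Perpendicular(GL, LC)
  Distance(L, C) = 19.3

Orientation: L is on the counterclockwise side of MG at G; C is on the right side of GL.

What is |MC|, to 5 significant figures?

58.492

M is at the origin; MG runs at -24.1° with length 44.3, so G = 44.3·(cos -24.1°, sin -24.1°) = (40.439, -18.089). ∠MGL = 62.0°, so GL runs at -24.1° + (180° − 62.0°) = 93.900° from the x-axis; with |GL| = 23.8, L = G + 23.8·(cos 93.900°, sin 93.900°) = (38.820, 5.6558). GL is perpendicular to LC; with |LC| = 19.3 on the right of GL, C = L + 19.3·(0.99768, 0.068015) = (58.075, 6.9685). Then |MC| = |C − M| = 58.492.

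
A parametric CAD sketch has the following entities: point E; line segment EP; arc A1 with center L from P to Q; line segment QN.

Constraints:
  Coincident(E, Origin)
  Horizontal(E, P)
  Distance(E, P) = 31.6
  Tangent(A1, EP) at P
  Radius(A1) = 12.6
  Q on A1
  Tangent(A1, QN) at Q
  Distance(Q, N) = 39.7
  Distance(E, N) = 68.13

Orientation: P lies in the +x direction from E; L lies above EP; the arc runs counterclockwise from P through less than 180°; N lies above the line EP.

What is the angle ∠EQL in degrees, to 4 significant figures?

15.01°

Checks: |LQ| = 12.60 ✓; ∠(LQ, QN) = 90.00° ✓; |QN| = 39.70 ✓; |EN| = 68.13 ✓.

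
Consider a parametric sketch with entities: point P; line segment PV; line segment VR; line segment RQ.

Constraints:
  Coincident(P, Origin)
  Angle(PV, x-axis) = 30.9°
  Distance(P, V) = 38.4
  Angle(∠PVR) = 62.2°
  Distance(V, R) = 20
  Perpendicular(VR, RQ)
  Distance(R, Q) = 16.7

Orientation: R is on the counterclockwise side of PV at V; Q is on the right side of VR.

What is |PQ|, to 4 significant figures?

50.71

P is at the origin; PV runs at 30.9° with length 38.4, so V = 38.4·(cos 30.9°, sin 30.9°) = (32.95, 19.72). ∠PVR = 62.2°, so VR runs at 30.9° + (180° − 62.2°) = 148.7° from the x-axis; with |VR| = 20.0, R = V + 20.0·(cos 148.7°, sin 148.7°) = (15.86, 30.11). VR is perpendicular to RQ; with |RQ| = 16.7 on the right of VR, Q = R + 16.7·(0.5195, 0.8545) = (24.54, 44.38). Then |PQ| = |Q − P| = 50.71.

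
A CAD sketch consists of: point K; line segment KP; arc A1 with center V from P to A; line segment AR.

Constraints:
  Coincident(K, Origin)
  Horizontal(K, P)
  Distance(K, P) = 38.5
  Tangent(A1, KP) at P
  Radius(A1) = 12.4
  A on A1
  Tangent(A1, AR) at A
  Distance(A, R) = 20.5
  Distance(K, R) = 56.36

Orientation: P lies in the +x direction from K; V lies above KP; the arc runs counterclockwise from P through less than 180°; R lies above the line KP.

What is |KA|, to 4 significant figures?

52.85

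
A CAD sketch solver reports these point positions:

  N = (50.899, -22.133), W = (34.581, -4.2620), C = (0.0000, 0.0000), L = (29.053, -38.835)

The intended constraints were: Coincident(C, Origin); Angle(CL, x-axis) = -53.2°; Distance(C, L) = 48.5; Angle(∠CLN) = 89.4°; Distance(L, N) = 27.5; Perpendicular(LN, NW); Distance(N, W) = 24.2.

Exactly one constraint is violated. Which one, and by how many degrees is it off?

Perpendicular(LN, NW) — off by 5.00°.

C = (0.00, 0.00) ✓; CL at -53.20° ✓; |CL| = 48.50 ✓; ∠CLN = 89.40° ✓; |LN| = 27.50 ✓; ∠(LN, NW) = 95.00° ✗; |NW| = 24.20 ✓.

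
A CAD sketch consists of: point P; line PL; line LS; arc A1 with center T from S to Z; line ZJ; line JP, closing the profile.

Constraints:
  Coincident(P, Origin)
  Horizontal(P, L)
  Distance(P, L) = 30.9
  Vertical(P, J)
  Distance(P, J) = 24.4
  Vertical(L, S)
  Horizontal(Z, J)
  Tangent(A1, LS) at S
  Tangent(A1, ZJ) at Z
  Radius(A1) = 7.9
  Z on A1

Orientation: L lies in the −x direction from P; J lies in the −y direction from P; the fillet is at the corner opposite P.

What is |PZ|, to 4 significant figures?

33.53

P is at the origin; PL is horizontal with |PL| = 30.9 and L on the −x side, so L = (-30.90, 0.000). PJ is vertical with |PJ| = 24.4 and J on the −y side, so J = (0.000, -24.40). The virtual corner opposite P is at (-30.90, -24.40). The tangent condition forces TS to be normal to LS and since A1 is tangent to ZJ there, TZ ⟂ ZJ, with radius 7.9, so the center T sits 7.9 in from both sides at T = (-23.00, -16.50). That places the tangent points at S = (-30.90, -16.50) on LS and Z = (-23.00, -24.40) on ZJ. Then |PZ| = |Z − P| = 33.53.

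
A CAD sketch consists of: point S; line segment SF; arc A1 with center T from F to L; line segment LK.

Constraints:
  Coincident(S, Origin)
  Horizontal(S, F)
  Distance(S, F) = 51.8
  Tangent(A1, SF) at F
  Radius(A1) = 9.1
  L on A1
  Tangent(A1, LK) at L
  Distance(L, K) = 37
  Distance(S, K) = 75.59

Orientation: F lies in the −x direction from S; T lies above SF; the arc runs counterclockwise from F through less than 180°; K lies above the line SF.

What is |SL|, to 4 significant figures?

45.52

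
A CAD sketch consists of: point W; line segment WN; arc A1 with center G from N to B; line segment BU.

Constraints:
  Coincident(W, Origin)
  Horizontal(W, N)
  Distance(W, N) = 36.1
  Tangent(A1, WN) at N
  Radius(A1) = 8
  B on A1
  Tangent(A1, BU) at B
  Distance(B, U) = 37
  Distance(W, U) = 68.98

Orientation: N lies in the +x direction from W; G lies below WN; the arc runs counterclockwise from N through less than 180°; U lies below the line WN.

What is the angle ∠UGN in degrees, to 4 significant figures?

148.1°

W is at the origin; WN is horizontal with |WN| = 36.1 and N on the +x side, so N = (36.10, 0.000). The tangent condition forces GN to be normal to WN, so G = N + (0, -8) = (36.10, -8.000). Since GB ⟂ BU (tangency), |GU| = √(8.0² + 37.0²) = 37.85 regardless of where B sits on A1. So U lies on both circle(W, 68.98) and circle(G, 37.85); the below-WN intersection is U = (56.10, -40.14). B is the foot of the tangent from U: B = (30.35, -13.57).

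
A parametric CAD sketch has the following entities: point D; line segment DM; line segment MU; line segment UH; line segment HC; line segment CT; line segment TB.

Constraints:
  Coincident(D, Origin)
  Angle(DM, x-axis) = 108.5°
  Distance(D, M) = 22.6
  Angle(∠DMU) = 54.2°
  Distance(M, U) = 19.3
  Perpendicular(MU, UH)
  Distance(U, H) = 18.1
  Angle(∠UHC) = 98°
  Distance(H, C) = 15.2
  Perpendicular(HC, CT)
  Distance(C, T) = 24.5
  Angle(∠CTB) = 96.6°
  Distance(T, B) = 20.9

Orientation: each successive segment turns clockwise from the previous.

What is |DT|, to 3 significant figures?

25.6

∠UHC = 98.0° gives HC at 171° from the x-axis; with |HC| = 15.2, C = (-9.13, 0.868). The perpendicularity gives CT at right angles to HC, so CT runs at 80.7°; with |CT| = 24.5, T = (-5.17, 25.0). Then |DT| = |T − D| = 25.6.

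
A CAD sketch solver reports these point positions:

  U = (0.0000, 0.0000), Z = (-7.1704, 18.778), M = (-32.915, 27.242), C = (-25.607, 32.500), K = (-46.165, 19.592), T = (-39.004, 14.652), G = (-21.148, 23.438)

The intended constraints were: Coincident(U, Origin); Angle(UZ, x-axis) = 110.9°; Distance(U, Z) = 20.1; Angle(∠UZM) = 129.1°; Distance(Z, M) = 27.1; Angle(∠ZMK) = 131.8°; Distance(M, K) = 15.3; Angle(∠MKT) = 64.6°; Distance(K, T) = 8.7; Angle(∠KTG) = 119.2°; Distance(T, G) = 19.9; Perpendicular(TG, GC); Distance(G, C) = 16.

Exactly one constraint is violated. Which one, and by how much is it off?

Distance(G, C) = 16 — off by 5.90.

U = (0.00, 0.00) ✓; UZ at 110.9° ✓; |UZ| = 20.10 ✓; ∠UZM = 129.1° ✓; |ZM| = 27.10 ✓; ∠ZMK = 131.8° ✓; |MK| = 15.30 ✓; ∠MKT = 64.60° ✓; |KT| = 8.700 ✓; ∠KTG = 119.2° ✓; |TG| = 19.90 ✓; ∠(TG, GC) = 90.00° ✓; |GC| = 10.10 ✗.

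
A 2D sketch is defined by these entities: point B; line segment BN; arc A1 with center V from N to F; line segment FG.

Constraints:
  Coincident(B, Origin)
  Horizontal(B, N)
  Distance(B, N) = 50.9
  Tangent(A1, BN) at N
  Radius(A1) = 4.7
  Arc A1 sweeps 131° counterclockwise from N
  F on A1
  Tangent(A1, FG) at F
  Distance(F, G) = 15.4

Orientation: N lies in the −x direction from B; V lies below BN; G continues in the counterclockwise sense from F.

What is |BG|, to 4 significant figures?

48.40

B is at the origin; BN is horizontal with |BN| = 50.9 and N on the −x side, so N = (-50.90, 0.000). A1 meets BN tangentially, so VN is at right angles to BN, so V = N + (0, -4.7) = (-50.90, -4.700). On A1, N sits at bearing 90° from V; a 131° counterclockwise sweep puts F at bearing 221°, so F = V + 4.7·(cos 221°, sin 221°) = (-54.45, -7.783). The tangent condition forces VF to be normal to FG, so FG runs along (−sin 221°, cos 221°); with |FG| = 15.4, G = (-44.34, -19.41). Then |BG| = |G − B| = 48.40.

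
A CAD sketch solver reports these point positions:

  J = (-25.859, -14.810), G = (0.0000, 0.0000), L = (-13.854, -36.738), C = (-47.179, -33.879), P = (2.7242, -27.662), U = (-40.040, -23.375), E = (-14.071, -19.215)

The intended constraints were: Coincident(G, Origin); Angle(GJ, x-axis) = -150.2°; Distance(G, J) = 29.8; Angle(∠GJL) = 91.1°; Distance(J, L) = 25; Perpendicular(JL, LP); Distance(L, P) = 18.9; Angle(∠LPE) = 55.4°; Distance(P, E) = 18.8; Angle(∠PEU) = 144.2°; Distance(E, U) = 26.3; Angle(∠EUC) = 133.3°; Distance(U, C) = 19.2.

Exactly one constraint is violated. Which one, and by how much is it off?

Distance(U, C) = 19.2 — off by 6.50.

G = (0.00, 0.00) ✓; GJ at -150.2° ✓; |GJ| = 29.80 ✓; ∠GJL = 91.10° ✓; |JL| = 25.00 ✓; ∠(JL, LP) = 90.00° ✓; |LP| = 18.90 ✓; ∠LPE = 55.40° ✓; |PE| = 18.80 ✓; ∠PEU = 144.2° ✓; |EU| = 26.30 ✓; ∠EUC = 133.3° ✓; |UC| = 12.70 ✗.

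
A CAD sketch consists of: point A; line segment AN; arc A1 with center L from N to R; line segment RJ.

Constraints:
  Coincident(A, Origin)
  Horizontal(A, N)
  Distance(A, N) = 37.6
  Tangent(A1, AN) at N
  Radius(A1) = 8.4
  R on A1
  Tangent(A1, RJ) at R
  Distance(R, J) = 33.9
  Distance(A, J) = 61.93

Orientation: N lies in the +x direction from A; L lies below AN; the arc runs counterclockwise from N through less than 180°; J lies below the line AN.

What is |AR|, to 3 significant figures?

32.4

Checks: |LN| = 8.400 ✓; |LR| = 8.400 ✓; ∠(LR, RJ) = 90.00° ✓; |RJ| = 33.90 ✓; |AJ| = 61.93 ✓.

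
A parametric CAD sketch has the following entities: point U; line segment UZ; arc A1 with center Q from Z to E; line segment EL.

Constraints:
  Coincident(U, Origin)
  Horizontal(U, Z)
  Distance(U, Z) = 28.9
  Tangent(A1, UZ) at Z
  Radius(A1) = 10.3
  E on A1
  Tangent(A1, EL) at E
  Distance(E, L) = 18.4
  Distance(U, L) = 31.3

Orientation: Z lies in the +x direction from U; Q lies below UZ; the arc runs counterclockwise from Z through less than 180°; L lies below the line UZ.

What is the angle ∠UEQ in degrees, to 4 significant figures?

163.6°

U is at the origin; UZ is horizontal with |UZ| = 28.9 and Z on the +x side, so Z = (28.90, 0.000). A1 meets UZ tangentially, so QZ is at right angles to UZ, so Q = Z + (0, -10.3) = (28.90, -10.30). Since QE ⟂ EL (tangency), |QL| = √(10.3² + 18.4²) = 21.09 regardless of where E sits on A1. So L lies on both circle(U, 31.3) and circle(Q, 21.09); the below-UZ intersection is L = (15.94, -26.94). E is the foot of the tangent from L: E = (18.72, -8.746).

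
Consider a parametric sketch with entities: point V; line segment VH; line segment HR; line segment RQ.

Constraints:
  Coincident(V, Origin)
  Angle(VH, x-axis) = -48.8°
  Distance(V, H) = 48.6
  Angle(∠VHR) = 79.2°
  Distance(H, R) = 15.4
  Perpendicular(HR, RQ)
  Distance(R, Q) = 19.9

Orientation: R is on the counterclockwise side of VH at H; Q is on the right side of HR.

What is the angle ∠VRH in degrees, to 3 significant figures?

82.5°

V is at the origin; VH runs at -48.8° with length 48.6, so H = 48.6·(cos -48.8°, sin -48.8°) = (32.0, -36.6). ∠VHR = 79.2°, so HR runs at -48.8° + (180° − 79.2°) = 52.0° from the x-axis; with |HR| = 15.4, R = H + 15.4·(cos 52.0°, sin 52.0°) = (41.5, -24.4). Then cos ∠VRH = RV·RH / (|RV||RH|), giving 82.5°.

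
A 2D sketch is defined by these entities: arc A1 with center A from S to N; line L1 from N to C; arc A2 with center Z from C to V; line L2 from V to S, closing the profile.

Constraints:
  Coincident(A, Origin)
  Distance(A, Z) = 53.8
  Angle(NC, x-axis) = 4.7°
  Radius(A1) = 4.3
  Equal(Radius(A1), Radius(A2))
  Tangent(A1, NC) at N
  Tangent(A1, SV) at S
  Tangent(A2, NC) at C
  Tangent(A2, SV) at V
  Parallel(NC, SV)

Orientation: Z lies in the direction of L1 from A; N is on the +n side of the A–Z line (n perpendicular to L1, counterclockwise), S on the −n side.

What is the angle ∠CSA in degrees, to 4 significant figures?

80.92°

The slot axis is L1's direction at 4.7°, so u = (cos 4.7°, sin 4.7°) = (0.9966, 0.08194) and n = (−sin 4.7°, cos 4.7°) = (-0.08194, 0.9966). A is at the origin and Z lies 53.8 along u from A, so Z = 53.8·u = (53.62, 4.408). Tangency of A1 to both parallel lines with radius 4.3 puts N and S at A ± 4.3·n: N = (-0.3523, 4.286), S = (0.3523, -4.286). Equal radii place C and V the same way about Z: C = Z + 4.3·n = (53.27, 8.694), V = Z − 4.3·n = (53.97, 0.1228). Then cos ∠CSA = SC·SA / (|SC||SA|), giving 80.92°.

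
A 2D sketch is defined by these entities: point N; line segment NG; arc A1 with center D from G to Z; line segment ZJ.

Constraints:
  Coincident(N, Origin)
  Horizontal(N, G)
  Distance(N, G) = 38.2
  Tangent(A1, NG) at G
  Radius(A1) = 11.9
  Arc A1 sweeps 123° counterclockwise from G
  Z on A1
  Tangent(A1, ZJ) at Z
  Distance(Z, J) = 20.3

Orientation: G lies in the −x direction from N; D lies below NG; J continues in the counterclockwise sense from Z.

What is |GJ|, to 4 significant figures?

35.42

N is at the origin; N and G share the same y with |NG| = 38.2 and G on the −x side, so G = (-38.20, 0.000). The tangent condition forces DG to be normal to NG, so D = G + (0, -11.9) = (-38.20, -11.90). On A1, G sits at bearing 90° from D; a 123° counterclockwise sweep puts Z at bearing 213°, so Z = D + 11.9·(cos 213°, sin 213°) = (-48.18, -18.38). A1 meets ZJ tangentially, so DZ is at right angles to ZJ, so ZJ runs along (−sin 213°, cos 213°); with |ZJ| = 20.3, J = (-37.12, -35.41). Then |GJ| = |J − G| = 35.42.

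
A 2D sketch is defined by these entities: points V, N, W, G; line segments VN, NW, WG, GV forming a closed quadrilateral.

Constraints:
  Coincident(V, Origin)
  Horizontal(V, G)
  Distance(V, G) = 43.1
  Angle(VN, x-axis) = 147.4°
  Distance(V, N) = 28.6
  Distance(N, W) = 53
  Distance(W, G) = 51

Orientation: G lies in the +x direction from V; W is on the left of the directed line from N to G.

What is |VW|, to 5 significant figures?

49.388

Checks: |NW| = 53.00 ✓; |WG| = 51.00 ✓.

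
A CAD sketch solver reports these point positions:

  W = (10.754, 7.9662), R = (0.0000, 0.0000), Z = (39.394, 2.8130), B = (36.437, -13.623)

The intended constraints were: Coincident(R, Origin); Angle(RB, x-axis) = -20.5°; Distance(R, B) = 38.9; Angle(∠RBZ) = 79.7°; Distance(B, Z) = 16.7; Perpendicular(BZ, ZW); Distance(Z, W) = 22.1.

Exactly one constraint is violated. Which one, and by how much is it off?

Distance(Z, W) = 22.1 — off by 7.00.

R = (0.00, 0.00) ✓; RB at -20.50° ✓; |RB| = 38.90 ✓; ∠RBZ = 79.70° ✓; |BZ| = 16.70 ✓; ∠(BZ, ZW) = 90.00° ✓; |ZW| = 29.10 ✗.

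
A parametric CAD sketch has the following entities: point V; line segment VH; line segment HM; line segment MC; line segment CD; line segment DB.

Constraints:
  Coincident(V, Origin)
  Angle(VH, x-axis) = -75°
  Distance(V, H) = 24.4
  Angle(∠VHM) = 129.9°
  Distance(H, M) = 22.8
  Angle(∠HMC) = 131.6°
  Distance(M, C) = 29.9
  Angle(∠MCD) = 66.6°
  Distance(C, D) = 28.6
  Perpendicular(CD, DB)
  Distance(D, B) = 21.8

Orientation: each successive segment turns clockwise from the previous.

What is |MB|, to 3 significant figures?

17.7

V is at the origin; VH runs at -75.0° with length 24.4, so H = (6.32, -23.6). ∠VHM = 129.9° gives HM at -125° from the x-axis; with |HM| = 22.8, M = (-6.79, -42.2). ∠HMC = 131.6° gives MC at -174° from the x-axis; with |MC| = 29.9, C = (-36.5, -45.6). ∠MCD = 66.6° gives CD at 73.1° from the x-axis; with |CD| = 28.6, D = (-28.2, -18.2). CD is perpendicular to DB, so DB runs at -16.9°; with |DB| = 21.8, B = (-7.33, -24.6). Then |MB| = |B − M| = 17.7.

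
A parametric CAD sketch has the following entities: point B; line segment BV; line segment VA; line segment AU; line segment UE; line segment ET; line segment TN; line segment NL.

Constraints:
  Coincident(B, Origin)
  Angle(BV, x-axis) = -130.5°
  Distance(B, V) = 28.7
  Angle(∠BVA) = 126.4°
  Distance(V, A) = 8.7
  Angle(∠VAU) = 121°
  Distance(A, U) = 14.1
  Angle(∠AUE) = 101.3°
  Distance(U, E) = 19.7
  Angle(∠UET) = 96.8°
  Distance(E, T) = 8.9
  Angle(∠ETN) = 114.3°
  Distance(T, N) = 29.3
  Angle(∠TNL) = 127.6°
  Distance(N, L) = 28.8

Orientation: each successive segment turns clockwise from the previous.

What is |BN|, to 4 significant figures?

37.49

∠UET = 96.8° gives ET at -45.00° from the x-axis; with |ET| = 8.9, T = (-11.92, -2.738). ∠ETN = 114.3° gives TN at -110.7° from the x-axis; with |TN| = 29.3, N = (-22.28, -30.15). Then |BN| = |N − B| = 37.49.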